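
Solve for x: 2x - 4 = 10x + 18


Starting with: 2x - 4 = 10x + 18
Move all x terms to left: (2 - 10)x = 18 + 4
Simplify: -8x = 22
Divide both sides by -8: x = -11/4

x = -11/4


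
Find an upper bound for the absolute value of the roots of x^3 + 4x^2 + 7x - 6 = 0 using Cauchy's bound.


Cauchy's bound: all roots r satisfy |r| <= 1 + max(|a_i/a_n|) for i = 0,...,n-1
where a_n is the leading coefficient.

Coefficients: [1, 4, 7, -6]
Leading coefficient a_n = 1
Ratios |a_i/a_n|: 4, 7, 6
Maximum ratio: 7
Cauchy's bound: |r| <= 1 + 7 = 8

Upper bound = 8


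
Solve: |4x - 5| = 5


An absolute value equation |expr| = 5 gives two cases:
Case 1: 4x - 5 = 5
  4x = 10, so x = 5/2
Case 2: 4x - 5 = -5
  4x = 0, so x = 0

x = 0, x = 5/2


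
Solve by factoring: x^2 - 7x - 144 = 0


We need two numbers that multiply to -144 and add to -7.
Those numbers are 9 and -16 (since 9 * (-16) = -144 and 9 + (-16) = -7).
So x^2 - 7x - 144 = (x + 9)(x - 16) = 0
Setting each factor to zero: x = -9 or x = 16

x = -9, x = 16


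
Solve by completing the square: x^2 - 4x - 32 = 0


Start: x^2 - 4x - 32 = 0
Move constant: x^2 - 4x = 32
Half of -4 is -2, squared is 4
Add 4 to both sides: x^2 - 4x + 4 = 36
(x - 2)^2 = 36
x - 2 = ±6
x = 2 + 6 = 8 or x = 2 - 6 = -4

x = -4, x = 8


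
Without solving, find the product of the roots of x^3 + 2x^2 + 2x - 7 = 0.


By Vieta's formulas for x^3 + bx^2 + cx + d = 0:
  r1 + r2 + r3 = -b/a = -2
  r1*r2 + r1*r3 + r2*r3 = c/a = 2
  r1*r2*r3 = -d/a = 7


Product = 7


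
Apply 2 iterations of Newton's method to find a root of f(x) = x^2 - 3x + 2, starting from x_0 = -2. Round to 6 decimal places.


Newton's method: x_(n+1) = x_n - f(x_n)/f'(x_n)
f(x) = x^2 - 3x + 2
f'(x) = 2x - 3

Iteration 1:
  f(-2.000000) = 12.000000
  f'(-2.000000) = -7.000000
  x_1 = -2.000000 - (12.000000)/(-7.000000) = -0.285714

Iteration 2:
  f(-0.285714) = 2.938776
  f'(-0.285714) = -3.571429
  x_2 = -0.285714 - (2.938776)/(-3.571429) = 0.537143

x_2 = 0.537143


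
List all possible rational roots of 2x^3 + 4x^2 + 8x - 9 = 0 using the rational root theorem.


Rational root theorem: possible roots are ±p/q where:
  p divides the constant term (-9): p ∈ {1, 3, 9}
  q divides the leading coefficient (2): q ∈ {1, 2}

All possible rational roots: -9, -9/2, -3, -3/2, -1, -1/2, 1/2, 1, 3/2, 3, 9/2, 9

-9, -9/2, -3, -3/2, -1, -1/2, 1/2, 1, 3/2, 3, 9/2, 9


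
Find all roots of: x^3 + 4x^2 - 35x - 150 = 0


Let p(x) = x^3 + 4x^2 - 35x - 150. By the rational root theorem (leading coefficient 1), any rational root is an integer divisor of 150: try ±1, ±2, ... in turn.
Test x = 1: value = -180 ≠ 0.
Test x = -1: value = -112 ≠ 0.
Test x = 2: value = -196 ≠ 0.
Test x = -2: value = -72 ≠ 0.
Test x = 3: value = -192 ≠ 0.
Test x = -3: value = -36 ≠ 0.
Test x = 5: value = -100 ≠ 0.
Test x = -5: value = 0 ✓, so (x + 5) is a factor.
Synthetic division by (x + 5): bring down 1; 1(-5) + 4 = -1; (-1)(-5) - 35 = -30; (-30)(-5) - 150 = 0 → quotient x^2 - x - 30, remainder 0.
Solve the quadratic x^2 - x - 30 = 0: discriminant = (-1)^2 - 4(1)(-30) = 1 + 120 = 121.
sqrt(121) = 11, so x = (1 ± 11)/2: x = 6 or x = -5.
Collecting all roots found:

x = -5 (multiplicity 2), x = 6


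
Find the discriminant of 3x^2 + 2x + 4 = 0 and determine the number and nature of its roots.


For ax^2 + bx + c = 0, discriminant D = b^2 - 4ac
Here a = 3, b = 2, c = 4
D = (2)^2 - 4(3)(4) = 4 - 48 = -44

D = -44 < 0
The equation has no real roots (2 complex conjugate roots).

Discriminant = -44, no real roots (2 complex conjugate roots)


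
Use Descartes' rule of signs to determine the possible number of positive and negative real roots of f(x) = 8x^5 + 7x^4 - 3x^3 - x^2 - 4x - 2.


Descartes' rule of signs:

For positive roots, count sign changes in f(x) = 8x^5 + 7x^4 - 3x^3 - x^2 - 4x - 2:
Signs of coefficients: +, +, -, -, -, -
Number of sign changes: 1
Possible positive real roots: 1

For negative roots, examine f(-x) = -8x^5 + 7x^4 + 3x^3 - x^2 + 4x - 2:
Signs of coefficients: -, +, +, -, +, -
Number of sign changes: 4
Possible negative real roots: 4, 2, 0

Positive roots: 1; Negative roots: 4 or 2 or 0


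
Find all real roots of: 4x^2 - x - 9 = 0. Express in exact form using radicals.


Using the quadratic formula: x = (-b ± sqrt(b^2 - 4ac)) / (2a)
Here a = 4, b = -1, c = -9
Discriminant = b^2 - 4ac = (-1)^2 - 4(4)(-9) = 1 + 144 = 145
Since discriminant = 145 > 0, there are two real roots.
x = (1 ± sqrt(145)) / 8
Numerically: x ≈ 1.6302 or x ≈ -1.3802

x = (1 + sqrt(145)) / 8 or x = (1 - sqrt(145)) / 8


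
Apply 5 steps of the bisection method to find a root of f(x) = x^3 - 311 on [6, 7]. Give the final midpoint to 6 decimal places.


f(x) = x^3 - 311
f(6) = -95 < 0
f(7) = 32 > 0

Step 1: midpoint = (6.000000 + 7.000000)/2 = 6.500000
  f(6.500000) = -36.375000
  f(mid) < 0, so root is in [6.500000, 7.000000]

Step 2: midpoint = (6.500000 + 7.000000)/2 = 6.750000
  f(6.750000) = -3.453125
  f(mid) < 0, so root is in [6.750000, 7.000000]

Step 3: midpoint = (6.750000 + 7.000000)/2 = 6.875000
  f(6.875000) = 13.951172
  f(mid) > 0, so root is in [6.750000, 6.875000]

Step 4: midpoint = (6.750000 + 6.875000)/2 = 6.812500
  f(6.812500) = 5.169189
  f(mid) > 0, so root is in [6.750000, 6.812500]

Step 5: midpoint = (6.750000 + 6.812500)/2 = 6.781250
  f(6.781250) = 0.838165
  f(mid) > 0, so root is in [6.750000, 6.781250]

midpoint = 6.781250


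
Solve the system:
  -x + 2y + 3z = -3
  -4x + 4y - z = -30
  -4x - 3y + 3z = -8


Using Cramer's rule. Expand each determinant along the first row.
D  = (-1)*[4*3 - (-1)*(-3)] - 2*[(-4)*3 - (-1)*(-4)] + 3*[(-4)*(-3) - 4*(-4)]
  = (-1)*(9) - 2*(-16) + 3*(28) = 107
Dx = (-3)*[4*3 - (-1)*(-3)] - 2*[(-30)*3 - (-1)*(-8)] + 3*[(-30)*(-3) - 4*(-8)]
  = (-3)*(9) - 2*(-98) + 3*(122) = 535
Dy = (-1)*[(-30)*3 - (-1)*(-8)] - (-3)*[(-4)*3 - (-1)*(-4)] + 3*[(-4)*(-8) - (-30)*(-4)]
  = (-1)*(-98) - (-3)*(-16) + 3*(-88) = -214
Dz = (-1)*[4*(-8) - (-30)*(-3)] - 2*[(-4)*(-8) - (-30)*(-4)] + (-3)*[(-4)*(-3) - 4*(-4)]
  = (-1)*(-122) - 2*(-88) + (-3)*(28) = 214
x = Dx/D = 535/107 = 5, y = Dy/D = -214/107 = -2, z = Dz/D = 214/107 = 2
Check eq1: (-1)(5) + (2)(-2) + (3)(2) = -3 = -3 ✓
Check eq2: (-4)(5) + (4)(-2) + (-1)(2) = -30 = -30 ✓
Check eq3: (-4)(5) + (-3)(-2) + (3)(2) = -8 = -8 ✓

x = 5, y = -2, z = 2


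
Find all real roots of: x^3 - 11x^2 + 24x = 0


The constant term is 0, so x = 0 is a root. Factor out x:
  x(x^2 - 11x + 24) = 0
Solve the quadratic x^2 - 11x + 24 = 0: discriminant = (-11)^2 - 4(1)(24) = 121 - 96 = 25.
sqrt(25) = 5, so x = (11 ± 5)/2: x = 8 or x = 3.

x = 0, x = 3, x = 8


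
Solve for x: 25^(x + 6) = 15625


Express both sides with the same base.
15625 = 25^3
Since the bases match, equate exponents: x + 6 = 3
So x = 3 - (6) = -3

x = -3


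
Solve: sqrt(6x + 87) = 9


Square both sides: 6x + 87 = 9^2 = 81
6x = 81 - 87 = -6
x = -1
Check: sqrt(6*(-1) + 87) = sqrt(81) = 9 ✓

x = -1


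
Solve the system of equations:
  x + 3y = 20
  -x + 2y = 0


Using Cramer's rule:
Determinant D = (1)(2) - (-1)(3) = 2 + 3 = 5
Dx = (20)(2) - (0)(3) = 40 - 0 = 40
Dy = (1)(0) - (-1)(20) = 0 + 20 = 20
x = Dx/D = 40/5 = 8
y = Dy/D = 20/5 = 4

x = 8, y = 4


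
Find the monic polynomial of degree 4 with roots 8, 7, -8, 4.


A monic polynomial with roots 8, 7, -8, 4 is:
p(x) = (x - 8)(x - 7)(x + 8)(x - 4)
After multiplying by (x - 8): x - 8
After multiplying by (x - 7): x^2 - 15x + 56
After multiplying by (x + 8): x^3 - 7x^2 - 64x + 448
After multiplying by (x - 4): x^4 - 11x^3 - 36x^2 + 704x - 1792

x^4 - 11x^3 - 36x^2 + 704x - 1792


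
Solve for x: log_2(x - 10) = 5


Convert to exponential form: x - 10 = 2^5 = 32
x = 32 + 10 = 42
Check: log_2(42 - 10) = log_2(32) = log_2(32) = 5 ✓

x = 42


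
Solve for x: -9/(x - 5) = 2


Multiply both sides by (x - 5): -9 = 2(x - 5)
Distribute: -9 = 2x - 10
2x = -9 + 10 = 1
x = 1/2

x = 1/2


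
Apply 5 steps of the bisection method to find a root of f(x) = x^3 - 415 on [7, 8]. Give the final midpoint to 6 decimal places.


f(x) = x^3 - 415
f(7) = -72 < 0
f(8) = 97 > 0

Step 1: midpoint = (7.000000 + 8.000000)/2 = 7.500000
  f(7.500000) = 6.875000
  f(mid) > 0, so root is in [7.000000, 7.500000]

Step 2: midpoint = (7.000000 + 7.500000)/2 = 7.250000
  f(7.250000) = -33.921875
  f(mid) < 0, so root is in [7.250000, 7.500000]

Step 3: midpoint = (7.250000 + 7.500000)/2 = 7.375000
  f(7.375000) = -13.869141
  f(mid) < 0, so root is in [7.375000, 7.500000]

Step 4: midpoint = (7.375000 + 7.500000)/2 = 7.437500
  f(7.437500) = -3.584229
  f(mid) < 0, so root is in [7.437500, 7.500000]

Step 5: midpoint = (7.437500 + 7.500000)/2 = 7.468750
  f(7.468750) = 1.623505
  f(mid) > 0, so root is in [7.437500, 7.468750]

midpoint = 7.468750


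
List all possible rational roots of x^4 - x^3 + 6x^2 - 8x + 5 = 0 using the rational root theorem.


Rational root theorem: possible roots are ±p/q where:
  p divides the constant term (5): p ∈ {1, 5}
  q divides the leading coefficient (1): q ∈ {1}

All possible rational roots: -5, -1, 1, 5

-5, -1, 1, 5


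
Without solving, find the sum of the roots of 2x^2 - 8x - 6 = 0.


By Vieta's formulas for ax^2 + bx + c = 0:
  Sum of roots = -b/a
  Product of roots = c/a

Here a = 2, b = -8, c = -6
Sum = -(-8)/2 = 4
Product = -6/2 = -3

Sum = 4


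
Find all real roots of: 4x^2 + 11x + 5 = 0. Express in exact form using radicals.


Using the quadratic formula: x = (-b ± sqrt(b^2 - 4ac)) / (2a)
Here a = 4, b = 11, c = 5
Discriminant = b^2 - 4ac = 11^2 - 4(4)(5) = 121 - 80 = 41
Since discriminant = 41 > 0, there are two real roots.
x = (-11 ± sqrt(41)) / 8
Numerically: x ≈ -0.5746 or x ≈ -2.1754

x = (-11 + sqrt(41)) / 8 or x = (-11 - sqrt(41)) / 8


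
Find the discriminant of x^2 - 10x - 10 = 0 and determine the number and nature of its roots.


For ax^2 + bx + c = 0, discriminant D = b^2 - 4ac
Here a = 1, b = -10, c = -10
D = (-10)^2 - 4(1)(-10) = 100 + 40 = 140

D = 140 > 0 but not a perfect square
The equation has 2 distinct real irrational roots.

Discriminant = 140, 2 distinct real irrational roots


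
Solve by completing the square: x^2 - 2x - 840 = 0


Start: x^2 - 2x - 840 = 0
Move constant: x^2 - 2x = 840
Half of -2 is -1, squared is 1
Add 1 to both sides: x^2 - 2x + 1 = 841
(x - 1)^2 = 841
x - 1 = ±29
x = 1 + 29 = 30 or x = 1 - 29 = -28

x = -28, x = 30


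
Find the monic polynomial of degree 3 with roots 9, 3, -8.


A monic polynomial with roots 9, 3, -8 is:
p(x) = (x - 9)(x - 3)(x + 8)
After multiplying by (x - 9): x - 9
After multiplying by (x - 3): x^2 - 12x + 27
After multiplying by (x + 8): x^3 - 4x^2 - 69x + 216

x^3 - 4x^2 - 69x + 216


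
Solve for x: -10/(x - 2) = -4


Multiply both sides by (x - 2): -10 = -4(x - 2)
Distribute: -10 = -4x + 8
-4x = -10 - 8 = -18
x = 9/2

x = 9/2


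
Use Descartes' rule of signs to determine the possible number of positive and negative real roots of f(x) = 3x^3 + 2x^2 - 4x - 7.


Descartes' rule of signs:

For positive roots, count sign changes in f(x) = 3x^3 + 2x^2 - 4x - 7:
Signs of coefficients: +, +, -, -
Number of sign changes: 1
Possible positive real roots: 1

For negative roots, examine f(-x) = -3x^3 + 2x^2 + 4x - 7:
Signs of coefficients: -, +, +, -
Number of sign changes: 2
Possible negative real roots: 2, 0

Positive roots: 1; Negative roots: 2 or 0


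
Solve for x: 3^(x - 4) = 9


Express both sides with the same base.
9 = 3^2
Since the bases match, equate exponents: x - 4 = 2
So x = 2 - (-4) = 6

x = 6


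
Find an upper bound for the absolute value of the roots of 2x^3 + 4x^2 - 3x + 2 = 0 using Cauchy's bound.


Cauchy's bound: all roots r satisfy |r| <= 1 + max(|a_i/a_n|) for i = 0,...,n-1
where a_n is the leading coefficient.

Coefficients: [2, 4, -3, 2]
Leading coefficient a_n = 2
Ratios |a_i/a_n|: 2, 3/2, 1
Maximum ratio: 2
Cauchy's bound: |r| <= 1 + 2 = 3

Upper bound = 3


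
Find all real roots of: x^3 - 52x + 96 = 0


Let p(x) = x^3 - 52x + 96. By the rational root theorem (leading coefficient 1), any rational root is an integer divisor of 96: try ±1, ±2, ... in turn.
Test x = 1: value = 45 ≠ 0.
Test x = -1: value = 147 ≠ 0.
Test x = 2: value = 0 ✓, so (x - 2) is a factor.
Synthetic division by (x - 2): bring down 1; 1(2) + 0 = 2; 2(2) - 52 = -48; (-48)(2) + 96 = 0 → quotient x^2 + 2x - 48, remainder 0.
Solve the quadratic x^2 + 2x - 48 = 0: discriminant = 2^2 - 4(1)(-48) = 4 + 192 = 196.
sqrt(196) = 14, so x = (-2 ± 14)/2: x = 6 or x = -8.

x = -8, x = 2, x = 6


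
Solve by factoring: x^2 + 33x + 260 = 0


We need two numbers that multiply to 260 and add to 33.
Those numbers are 13 and 20 (since 13 * 20 = 260 and 13 + 20 = 33).
So x^2 + 33x + 260 = (x + 13)(x + 20) = 0
Setting each factor to zero: x = -13 or x = -20

x = -20, x = -13


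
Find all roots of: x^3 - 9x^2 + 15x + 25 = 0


Let p(x) = x^3 - 9x^2 + 15x + 25. By the rational root theorem (leading coefficient 1), any rational root is an integer divisor of 25: try ±1, ±2, ... in turn.
Test x = 1: value = 32 ≠ 0.
Test x = -1: value = 0 ✓, so (x + 1) is a factor.
Synthetic division by (x + 1): bring down 1; 1(-1) - 9 = -10; (-10)(-1) + 15 = 25; 25(-1) + 25 = 0 → quotient x^2 - 10x + 25, remainder 0.
Solve the quadratic x^2 - 10x + 25 = 0: discriminant = (-10)^2 - 4(1)(25) = 100 - 100 = 0.
Discriminant = 0, so a double root: x = 10/2 = 5.
Collecting all roots found:

x = -1, x = 5 (multiplicity 2)


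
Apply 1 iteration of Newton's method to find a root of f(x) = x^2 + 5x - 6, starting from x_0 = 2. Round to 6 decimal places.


Newton's method: x_(n+1) = x_n - f(x_n)/f'(x_n)
f(x) = x^2 + 5x - 6
f'(x) = 2x + 5

Iteration 1:
  f(2.000000) = 8.000000
  f'(2.000000) = 9.000000
  x_1 = 2.000000 - (8.000000)/(9.000000) = 1.111111

x_1 = 1.111111


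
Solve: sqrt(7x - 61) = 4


Square both sides: 7x - 61 = 4^2 = 16
7x = 16 + 61 = 77
x = 11
Check: sqrt(7*11 - 61) = sqrt(16) = 4 ✓

x = 11


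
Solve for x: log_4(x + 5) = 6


Convert to exponential form: x + 5 = 4^6 = 4096
x = 4096 - 5 = 4091
Check: log_4(4091 + 5) = log_4(4096) = log_4(4096) = 6 ✓

x = 4091


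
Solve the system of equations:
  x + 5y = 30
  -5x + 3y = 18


Using Cramer's rule:
Determinant D = (1)(3) - (-5)(5) = 3 + 25 = 28
Dx = (30)(3) - (18)(5) = 90 - 90 = 0
Dy = (1)(18) - (-5)(30) = 18 + 150 = 168
x = Dx/D = 0/28 = 0
y = Dy/D = 168/28 = 6

x = 0, y = 6


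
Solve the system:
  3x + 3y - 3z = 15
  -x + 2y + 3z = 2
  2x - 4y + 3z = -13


Using Cramer's rule. Expand each determinant along the first row.
D  = 3*[2*3 - 3*(-4)] - 3*[(-1)*3 - 3*2] + (-3)*[(-1)*(-4) - 2*2]
  = 3*(18) - 3*(-9) + (-3)*(0) = 81
Dx = 15*[2*3 - 3*(-4)] - 3*[2*3 - 3*(-13)] + (-3)*[2*(-4) - 2*(-13)]
  = 15*(18) - 3*(45) + (-3)*(18) = 81
Dy = 3*[2*3 - 3*(-13)] - 15*[(-1)*3 - 3*2] + (-3)*[(-1)*(-13) - 2*2]
  = 3*(45) - 15*(-9) + (-3)*(9) = 243
Dz = 3*[2*(-13) - 2*(-4)] - 3*[(-1)*(-13) - 2*2] + 15*[(-1)*(-4) - 2*2]
  = 3*(-18) - 3*(9) + 15*(0) = -81
x = Dx/D = 81/81 = 1, y = Dy/D = 243/81 = 3, z = Dz/D = -81/81 = -1
Check eq1: (3)(1) + (3)(3) + (-3)(-1) = 15 = 15 ✓
Check eq2: (-1)(1) + (2)(3) + (3)(-1) = 2 = 2 ✓
Check eq3: (2)(1) + (-4)(3) + (3)(-1) = -13 = -13 ✓

x = 1, y = 3, z = -1


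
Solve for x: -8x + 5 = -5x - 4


Starting with: -8x + 5 = -5x - 4
Move all x terms to left: (-8 + 5)x = -4 - 5
Simplify: -3x = -9
Divide both sides by -3: x = 3

x = 3


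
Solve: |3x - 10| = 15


An absolute value equation |expr| = 15 gives two cases:
Case 1: 3x - 10 = 15
  3x = 25, so x = 25/3
Case 2: 3x - 10 = -15
  3x = -5, so x = -5/3

x = -5/3, x = 25/3


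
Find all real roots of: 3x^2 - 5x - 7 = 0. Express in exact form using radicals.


Using the quadratic formula: x = (-b ± sqrt(b^2 - 4ac)) / (2a)
Here a = 3, b = -5, c = -7
Discriminant = b^2 - 4ac = (-5)^2 - 4(3)(-7) = 25 + 84 = 109
Since discriminant = 109 > 0, there are two real roots.
x = (5 ± sqrt(109)) / 6
Numerically: x ≈ 2.5734 or x ≈ -0.9067

x = (5 + sqrt(109)) / 6 or x = (5 - sqrt(109)) / 6


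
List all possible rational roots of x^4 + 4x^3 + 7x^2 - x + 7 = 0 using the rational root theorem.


Rational root theorem: possible roots are ±p/q where:
  p divides the constant term (7): p ∈ {1, 7}
  q divides the leading coefficient (1): q ∈ {1}

All possible rational roots: -7, -1, 1, 7

-7, -1, 1, 7


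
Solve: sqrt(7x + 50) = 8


Square both sides: 7x + 50 = 8^2 = 64
7x = 64 - 50 = 14
x = 2
Check: sqrt(7*2 + 50) = sqrt(64) = 8 ✓

x = 2


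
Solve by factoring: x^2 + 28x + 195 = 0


We need two numbers that multiply to 195 and add to 28.
Those numbers are 15 and 13 (since 15 * 13 = 195 and 15 + 13 = 28).
So x^2 + 28x + 195 = (x + 15)(x + 13) = 0
Setting each factor to zero: x = -15 or x = -13

x = -15, x = -13


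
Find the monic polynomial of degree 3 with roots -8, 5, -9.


A monic polynomial with roots -8, 5, -9 is:
p(x) = (x + 8)(x - 5)(x + 9)
After multiplying by (x + 8): x + 8
After multiplying by (x - 5): x^2 + 3x - 40
After multiplying by (x + 9): x^3 + 12x^2 - 13x - 360

x^3 + 12x^2 - 13x - 360


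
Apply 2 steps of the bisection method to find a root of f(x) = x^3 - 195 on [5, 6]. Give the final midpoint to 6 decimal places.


f(x) = x^3 - 195
f(5) = -70 < 0
f(6) = 21 > 0

Step 1: midpoint = (5.000000 + 6.000000)/2 = 5.500000
  f(5.500000) = -28.625000
  f(mid) < 0, so root is in [5.500000, 6.000000]

Step 2: midpoint = (5.500000 + 6.000000)/2 = 5.750000
  f(5.750000) = -4.890625
  f(mid) < 0, so root is in [5.750000, 6.000000]

midpoint = 5.750000


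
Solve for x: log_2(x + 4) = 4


Convert to exponential form: x + 4 = 2^4 = 16
x = 16 - 4 = 12
Check: log_2(12 + 4) = log_2(16) = log_2(16) = 4 ✓

x = 12


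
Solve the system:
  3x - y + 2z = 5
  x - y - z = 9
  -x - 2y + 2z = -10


Using Cramer's rule. Expand each determinant along the first row.
D  = 3*[(-1)*2 - (-1)*(-2)] - (-1)*[1*2 - (-1)*(-1)] + 2*[1*(-2) - (-1)*(-1)]
  = 3*(-4) - (-1)*(1) + 2*(-3) = -17
Dx = 5*[(-1)*2 - (-1)*(-2)] - (-1)*[9*2 - (-1)*(-10)] + 2*[9*(-2) - (-1)*(-10)]
  = 5*(-4) - (-1)*(8) + 2*(-28) = -68
Dy = 3*[9*2 - (-1)*(-10)] - 5*[1*2 - (-1)*(-1)] + 2*[1*(-10) - 9*(-1)]
  = 3*(8) - 5*(1) + 2*(-1) = 17
Dz = 3*[(-1)*(-10) - 9*(-2)] - (-1)*[1*(-10) - 9*(-1)] + 5*[1*(-2) - (-1)*(-1)]
  = 3*(28) - (-1)*(-1) + 5*(-3) = 68
x = Dx/D = -68/-17 = 4, y = Dy/D = 17/-17 = -1, z = Dz/D = 68/-17 = -4
Check eq1: (3)(4) + (-1)(-1) + (2)(-4) = 5 = 5 ✓
Check eq2: (1)(4) + (-1)(-1) + (-1)(-4) = 9 = 9 ✓
Check eq3: (-1)(4) + (-2)(-1) + (2)(-4) = -10 = -10 ✓

x = 4, y = -1, z = -4


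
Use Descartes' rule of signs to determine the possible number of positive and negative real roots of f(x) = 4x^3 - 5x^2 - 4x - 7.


Descartes' rule of signs:

For positive roots, count sign changes in f(x) = 4x^3 - 5x^2 - 4x - 7:
Signs of coefficients: +, -, -, -
Number of sign changes: 1
Possible positive real roots: 1

For negative roots, examine f(-x) = -4x^3 - 5x^2 + 4x - 7:
Signs of coefficients: -, -, +, -
Number of sign changes: 2
Possible negative real roots: 2, 0

Positive roots: 1; Negative roots: 2 or 0


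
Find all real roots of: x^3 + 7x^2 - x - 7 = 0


Let p(x) = x^3 + 7x^2 - x - 7. By the rational root theorem (leading coefficient 1), any rational root is an integer divisor of 7: try ±1, ±2, ... in turn.
Test x = 1: value = 0 ✓, so (x - 1) is a factor.
Synthetic division by (x - 1): bring down 1; 1(1) + 7 = 8; 8(1) - 1 = 7; 7(1) - 7 = 0 → quotient x^2 + 8x + 7, remainder 0.
Solve the quadratic x^2 + 8x + 7 = 0: discriminant = 8^2 - 4(1)(7) = 64 - 28 = 36.
sqrt(36) = 6, so x = (-8 ± 6)/2: x = -1 or x = -7.

x = -7, x = -1, x = 1


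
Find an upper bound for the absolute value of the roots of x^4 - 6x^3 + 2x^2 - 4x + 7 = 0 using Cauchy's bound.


Cauchy's bound: all roots r satisfy |r| <= 1 + max(|a_i/a_n|) for i = 0,...,n-1
where a_n is the leading coefficient.

Coefficients: [1, -6, 2, -4, 7]
Leading coefficient a_n = 1
Ratios |a_i/a_n|: 6, 2, 4, 7
Maximum ratio: 7
Cauchy's bound: |r| <= 1 + 7 = 8

Upper bound = 8


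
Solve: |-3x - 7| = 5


An absolute value equation |expr| = 5 gives two cases:
Case 1: -3x - 7 = 5
  -3x = 12, so x = -4
Case 2: -3x - 7 = -5
  -3x = 2, so x = -2/3

x = -4, x = -2/3


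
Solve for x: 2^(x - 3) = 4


Express both sides with the same base.
4 = 2^2
Since the bases match, equate exponents: x - 3 = 2
So x = 2 - (-3) = 5

x = 5


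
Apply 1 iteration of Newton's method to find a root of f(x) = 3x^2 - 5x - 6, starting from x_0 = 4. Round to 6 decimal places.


Newton's method: x_(n+1) = x_n - f(x_n)/f'(x_n)
f(x) = 3x^2 - 5x - 6
f'(x) = 6x - 5

Iteration 1:
  f(4.000000) = 22.000000
  f'(4.000000) = 19.000000
  x_1 = 4.000000 - (22.000000)/(19.000000) = 2.842105

x_1 = 2.842105


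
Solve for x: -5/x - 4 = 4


Subtract -4 from both sides: -5/x = 8
Multiply both sides by x: -5 = 8 * x
Divide by 8: x = -5/8

x = -5/8


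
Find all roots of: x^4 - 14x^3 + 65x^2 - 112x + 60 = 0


Let p(x) = x^4 - 14x^3 + 65x^2 - 112x + 60. By the rational root theorem (leading coefficient 1), any rational root is an integer divisor of 60: try ±1, ±2, ... in turn.
Test x = 1: value = 0 ✓, so (x - 1) is a factor.
Synthetic division by (x - 1): bring down 1; 1(1) - 14 = -13; (-13)(1) + 65 = 52; 52(1) - 112 = -60; (-60)(1) + 60 = 0 → quotient x^3 - 13x^2 + 52x - 60, remainder 0.
Continue with the quotient x^3 - 13x^2 + 52x - 60 (candidates must divide 60; re-test x = 1 first in case it repeats).
Test x = 1: value = -20 ≠ 0.
Test x = -1: value = -126 ≠ 0.
Test x = 2: value = 0 ✓, so (x - 2) is a factor.
Synthetic division by (x - 2): bring down 1; 1(2) - 13 = -11; (-11)(2) + 52 = 30; 30(2) - 60 = 0 → quotient x^2 - 11x + 30, remainder 0.
Solve the quadratic x^2 - 11x + 30 = 0: discriminant = (-11)^2 - 4(1)(30) = 121 - 120 = 1.
sqrt(1) = 1, so x = (11 ± 1)/2: x = 6 or x = 5.
Collecting all roots found:

x = 1, x = 2, x = 5, x = 6


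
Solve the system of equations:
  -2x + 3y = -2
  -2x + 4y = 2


Using Cramer's rule:
Determinant D = (-2)(4) - (-2)(3) = -8 + 6 = -2
Dx = (-2)(4) - (2)(3) = -8 - 6 = -14
Dy = (-2)(2) - (-2)(-2) = -4 - 4 = -8
x = Dx/D = -14/-2 = 7
y = Dy/D = -8/-2 = 4

x = 7, y = 4


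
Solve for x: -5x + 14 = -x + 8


Starting with: -5x + 14 = -x + 8
Move all x terms to left: (-5 + 1)x = 8 - 14
Simplify: -4x = -6
Divide both sides by -4: x = 3/2

x = 3/2


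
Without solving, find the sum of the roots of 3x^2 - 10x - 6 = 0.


By Vieta's formulas for ax^2 + bx + c = 0:
  Sum of roots = -b/a
  Product of roots = c/a

Here a = 3, b = -10, c = -6
Sum = -(-10)/3 = 10/3
Product = -6/3 = -2

Sum = 10/3


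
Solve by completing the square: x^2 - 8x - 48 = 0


Start: x^2 - 8x - 48 = 0
Move constant: x^2 - 8x = 48
Half of -8 is -4, squared is 16
Add 16 to both sides: x^2 - 8x + 16 = 64
(x - 4)^2 = 64
x - 4 = ±8
x = 4 + 8 = 12 or x = 4 - 8 = -4

x = -4, x = 12


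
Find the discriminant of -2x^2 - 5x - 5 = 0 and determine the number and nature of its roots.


For ax^2 + bx + c = 0, discriminant D = b^2 - 4ac
Here a = -2, b = -5, c = -5
D = (-5)^2 - 4(-2)(-5) = 25 - 40 = -15

D = -15 < 0
The equation has no real roots (2 complex conjugate roots).

Discriminant = -15, no real roots (2 complex conjugate roots)


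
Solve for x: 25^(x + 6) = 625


Express both sides with the same base.
625 = 25^2
Since the bases match, equate exponents: x + 6 = 2
So x = 2 - (6) = -4

x = -4


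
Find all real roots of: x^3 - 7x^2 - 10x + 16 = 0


Let p(x) = x^3 - 7x^2 - 10x + 16. By the rational root theorem (leading coefficient 1), any rational root is an integer divisor of 16: try ±1, ±2, ... in turn.
Test x = 1: value = 0 ✓, so (x - 1) is a factor.
Synthetic division by (x - 1): bring down 1; 1(1) - 7 = -6; (-6)(1) - 10 = -16; (-16)(1) + 16 = 0 → quotient x^2 - 6x - 16, remainder 0.
Solve the quadratic x^2 - 6x - 16 = 0: discriminant = (-6)^2 - 4(1)(-16) = 36 + 64 = 100.
sqrt(100) = 10, so x = (6 ± 10)/2: x = 8 or x = -2.

x = -2, x = 1, x = 8


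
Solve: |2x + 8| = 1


An absolute value equation |expr| = 1 gives two cases:
Case 1: 2x + 8 = 1
  2x = -7, so x = -7/2
Case 2: 2x + 8 = -1
  2x = -9, so x = -9/2

x = -9/2, x = -7/2


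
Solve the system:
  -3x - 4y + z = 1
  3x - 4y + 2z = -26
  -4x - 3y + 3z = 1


Using Cramer's rule. Expand each determinant along the first row.
D  = (-3)*[(-4)*3 - 2*(-3)] - (-4)*[3*3 - 2*(-4)] + 1*[3*(-3) - (-4)*(-4)]
  = (-3)*(-6) - (-4)*(17) + 1*(-25) = 61
Dx = 1*[(-4)*3 - 2*(-3)] - (-4)*[(-26)*3 - 2*1] + 1*[(-26)*(-3) - (-4)*1]
  = 1*(-6) - (-4)*(-80) + 1*(82) = -244
Dy = (-3)*[(-26)*3 - 2*1] - 1*[3*3 - 2*(-4)] + 1*[3*1 - (-26)*(-4)]
  = (-3)*(-80) - 1*(17) + 1*(-101) = 122
Dz = (-3)*[(-4)*1 - (-26)*(-3)] - (-4)*[3*1 - (-26)*(-4)] + 1*[3*(-3) - (-4)*(-4)]
  = (-3)*(-82) - (-4)*(-101) + 1*(-25) = -183
x = Dx/D = -244/61 = -4, y = Dy/D = 122/61 = 2, z = Dz/D = -183/61 = -3
Check eq1: (-3)(-4) + (-4)(2) + (1)(-3) = 1 = 1 ✓
Check eq2: (3)(-4) + (-4)(2) + (2)(-3) = -26 = -26 ✓
Check eq3: (-4)(-4) + (-3)(2) + (3)(-3) = 1 = 1 ✓

x = -4, y = 2, z = -3


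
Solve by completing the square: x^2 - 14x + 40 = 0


Start: x^2 - 14x + 40 = 0
Move constant: x^2 - 14x = -40
Half of -14 is -7, squared is 49
Add 49 to both sides: x^2 - 14x + 49 = 9
(x - 7)^2 = 9
x - 7 = ±3
x = 7 + 3 = 10 or x = 7 - 3 = 4

x = 4, x = 10


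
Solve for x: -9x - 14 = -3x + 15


Starting with: -9x - 14 = -3x + 15
Move all x terms to left: (-9 + 3)x = 15 + 14
Simplify: -6x = 29
Divide both sides by -6: x = -29/6

x = -29/6


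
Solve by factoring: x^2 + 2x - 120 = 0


We need two numbers that multiply to -120 and add to 2.
Those numbers are -10 and 12 (since (-10) * 12 = -120 and (-10) + 12 = 2).
So x^2 + 2x - 120 = (x - 10)(x + 12) = 0
Setting each factor to zero: x = 10 or x = -12

x = -12, x = 10


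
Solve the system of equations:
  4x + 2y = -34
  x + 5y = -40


Using Cramer's rule:
Determinant D = (4)(5) - (1)(2) = 20 - 2 = 18
Dx = (-34)(5) - (-40)(2) = -170 + 80 = -90
Dy = (4)(-40) - (1)(-34) = -160 + 34 = -126
x = Dx/D = -90/18 = -5
y = Dy/D = -126/18 = -7

x = -5, y = -7


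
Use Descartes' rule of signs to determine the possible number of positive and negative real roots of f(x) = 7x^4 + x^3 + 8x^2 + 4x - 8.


Descartes' rule of signs:

For positive roots, count sign changes in f(x) = 7x^4 + x^3 + 8x^2 + 4x - 8:
Signs of coefficients: +, +, +, +, -
Number of sign changes: 1
Possible positive real roots: 1

For negative roots, examine f(-x) = 7x^4 - x^3 + 8x^2 - 4x - 8:
Signs of coefficients: +, -, +, -, -
Number of sign changes: 3
Possible negative real roots: 3, 1

Positive roots: 1; Negative roots: 3 or 1


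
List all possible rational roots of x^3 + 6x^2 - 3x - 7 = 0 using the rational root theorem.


Rational root theorem: possible roots are ±p/q where:
  p divides the constant term (-7): p ∈ {1, 7}
  q divides the leading coefficient (1): q ∈ {1}

All possible rational roots: -7, -1, 1, 7

-7, -1, 1, 7


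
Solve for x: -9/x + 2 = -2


Subtract 2 from both sides: -9/x = -4
Multiply both sides by x: -9 = -4 * x
Divide by -4: x = 9/4

x = 9/4


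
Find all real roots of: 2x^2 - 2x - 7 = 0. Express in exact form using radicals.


Using the quadratic formula: x = (-b ± sqrt(b^2 - 4ac)) / (2a)
Here a = 2, b = -2, c = -7
Discriminant = b^2 - 4ac = (-2)^2 - 4(2)(-7) = 4 + 56 = 60
Since discriminant = 60 > 0, there are two real roots.
x = (2 ± 2*sqrt(15)) / 4
Simplifying: x = (1 ± sqrt(15)) / 2
Numerically: x ≈ 2.4365 or x ≈ -1.4365

x = (1 + sqrt(15)) / 2 or x = (1 - sqrt(15)) / 2


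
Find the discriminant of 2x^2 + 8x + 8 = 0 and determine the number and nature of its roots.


For ax^2 + bx + c = 0, discriminant D = b^2 - 4ac
Here a = 2, b = 8, c = 8
D = (8)^2 - 4(2)(8) = 64 - 64 = 0

D = 0
The equation has exactly 1 real root (a repeated/double root).

Discriminant = 0, 1 repeated real root


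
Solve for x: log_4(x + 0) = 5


Convert to exponential form: x + 0 = 4^5 = 1024
x = 1024 - 0 = 1024
Check: log_4(1024 + 0) = log_4(1024) = log_4(1024) = 5 ✓

x = 1024


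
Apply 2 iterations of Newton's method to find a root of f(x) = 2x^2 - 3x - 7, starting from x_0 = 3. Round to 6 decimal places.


Newton's method: x_(n+1) = x_n - f(x_n)/f'(x_n)
f(x) = 2x^2 - 3x - 7
f'(x) = 4x - 3

Iteration 1:
  f(3.000000) = 2.000000
  f'(3.000000) = 9.000000
  x_1 = 3.000000 - (2.000000)/(9.000000) = 2.777778

Iteration 2:
  f(2.777778) = 0.098765
  f'(2.777778) = 8.111111
  x_2 = 2.777778 - (0.098765)/(8.111111) = 2.765601

x_2 = 2.765601


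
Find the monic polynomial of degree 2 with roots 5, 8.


A monic polynomial with roots 5, 8 is:
p(x) = (x - 5)(x - 8)
After multiplying by (x - 5): x - 5
After multiplying by (x - 8): x^2 - 13x + 40

x^2 - 13x + 40


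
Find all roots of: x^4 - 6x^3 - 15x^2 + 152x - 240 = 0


Let p(x) = x^4 - 6x^3 - 15x^2 + 152x - 240. By the rational root theorem (leading coefficient 1), any rational root is an integer divisor of 240: try ±1, ±2, ... in turn.
Test x = 1: value = -108 ≠ 0.
Test x = -1: value = -400 ≠ 0.
Test x = 2: value = -28 ≠ 0.
Test x = -2: value = -540 ≠ 0.
Test x = 3: value = 0 ✓, so (x - 3) is a factor.
Synthetic division by (x - 3): bring down 1; 1(3) - 6 = -3; (-3)(3) - 15 = -24; (-24)(3) + 152 = 80; 80(3) - 240 = 0 → quotient x^3 - 3x^2 - 24x + 80, remainder 0.
Continue with the quotient x^3 - 3x^2 - 24x + 80 (candidates must divide 80).
Test x = 4: value = 0 ✓, so (x - 4) is a factor.
Synthetic division by (x - 4): bring down 1; 1(4) - 3 = 1; 1(4) - 24 = -20; (-20)(4) + 80 = 0 → quotient x^2 + x - 20, remainder 0.
Solve the quadratic x^2 + x - 20 = 0: discriminant = 1^2 - 4(1)(-20) = 1 + 80 = 81.
sqrt(81) = 9, so x = (-1 ± 9)/2: x = 4 or x = -5.
Collecting all roots found:

x = -5, x = 3, x = 4 (multiplicity 2)


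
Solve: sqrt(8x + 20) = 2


Square both sides: 8x + 20 = 2^2 = 4
8x = 4 - 20 = -16
x = -2
Check: sqrt(8*(-2) + 20) = sqrt(4) = 2 ✓

x = -2


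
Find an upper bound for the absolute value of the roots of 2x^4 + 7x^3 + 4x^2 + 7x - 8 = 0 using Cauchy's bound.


Cauchy's bound: all roots r satisfy |r| <= 1 + max(|a_i/a_n|) for i = 0,...,n-1
where a_n is the leading coefficient.

Coefficients: [2, 7, 4, 7, -8]
Leading coefficient a_n = 2
Ratios |a_i/a_n|: 7/2, 2, 7/2, 4
Maximum ratio: 4
Cauchy's bound: |r| <= 1 + 4 = 5

Upper bound = 5


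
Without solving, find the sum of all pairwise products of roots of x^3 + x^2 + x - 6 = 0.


By Vieta's formulas for x^3 + bx^2 + cx + d = 0:
  r1 + r2 + r3 = -b/a = -1
  r1*r2 + r1*r3 + r2*r3 = c/a = 1
  r1*r2*r3 = -d/a = 6


Sum of pairwise products = 1


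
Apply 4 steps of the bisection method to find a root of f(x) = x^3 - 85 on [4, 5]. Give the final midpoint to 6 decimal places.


f(x) = x^3 - 85
f(4) = -21 < 0
f(5) = 40 > 0

Step 1: midpoint = (4.000000 + 5.000000)/2 = 4.500000
  f(4.500000) = 6.125000
  f(mid) > 0, so root is in [4.000000, 4.500000]

Step 2: midpoint = (4.000000 + 4.500000)/2 = 4.250000
  f(4.250000) = -8.234375
  f(mid) < 0, so root is in [4.250000, 4.500000]

Step 3: midpoint = (4.250000 + 4.500000)/2 = 4.375000
  f(4.375000) = -1.259766
  f(mid) < 0, so root is in [4.375000, 4.500000]

Step 4: midpoint = (4.375000 + 4.500000)/2 = 4.437500
  f(4.437500) = 2.380615
  f(mid) > 0, so root is in [4.375000, 4.437500]

midpoint = 4.437500


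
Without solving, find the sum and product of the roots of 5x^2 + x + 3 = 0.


By Vieta's formulas for ax^2 + bx + c = 0:
  Sum of roots = -b/a
  Product of roots = c/a

Here a = 5, b = 1, c = 3
Sum = -(1)/5 = -1/5
Product = 3/5 = 3/5

Sum = -1/5, Product = 3/5


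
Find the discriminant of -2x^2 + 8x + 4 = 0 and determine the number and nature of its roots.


For ax^2 + bx + c = 0, discriminant D = b^2 - 4ac
Here a = -2, b = 8, c = 4
D = (8)^2 - 4(-2)(4) = 64 + 32 = 96

D = 96 > 0 but not a perfect square
The equation has 2 distinct real irrational roots.

Discriminant = 96, 2 distinct real irrational roots


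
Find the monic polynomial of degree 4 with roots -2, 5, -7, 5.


A monic polynomial with roots -2, 5, -7, 5 is:
p(x) = (x + 2)(x - 5)(x + 7)(x - 5)
After multiplying by (x + 2): x + 2
After multiplying by (x - 5): x^2 - 3x - 10
After multiplying by (x + 7): x^3 + 4x^2 - 31x - 70
After multiplying by (x - 5): x^4 - x^3 - 51x^2 + 85x + 350

x^4 - x^3 - 51x^2 + 85x + 350


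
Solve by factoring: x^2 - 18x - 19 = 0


We need two numbers that multiply to -19 and add to -18.
Those numbers are -19 and 1 (since (-19) * 1 = -19 and (-19) + 1 = -18).
So x^2 - 18x - 19 = (x - 19)(x + 1) = 0
Setting each factor to zero: x = 19 or x = -1

x = -1, x = 19


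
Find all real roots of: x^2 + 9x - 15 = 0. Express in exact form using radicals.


Using the quadratic formula: x = (-b ± sqrt(b^2 - 4ac)) / (2a)
Here a = 1, b = 9, c = -15
Discriminant = b^2 - 4ac = 9^2 - 4(1)(-15) = 81 + 60 = 141
Since discriminant = 141 > 0, there are two real roots.
x = (-9 ± sqrt(141)) / 2
Numerically: x ≈ 1.4372 or x ≈ -10.4372

x = (-9 + sqrt(141)) / 2 or x = (-9 - sqrt(141)) / 2


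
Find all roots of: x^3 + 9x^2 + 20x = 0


The constant term is 0, so x = 0 is a root. Factor out x:
  x^2 + 9x + 20 = 0
Solve the quadratic x^2 + 9x + 20 = 0: discriminant = 9^2 - 4(1)(20) = 81 - 80 = 1.
sqrt(1) = 1, so x = (-9 ± 1)/2: x = -4 or x = -5.
Collecting all roots found:

x = -5, x = -4, x = 0


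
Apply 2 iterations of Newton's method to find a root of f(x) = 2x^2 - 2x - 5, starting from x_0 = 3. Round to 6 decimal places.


Newton's method: x_(n+1) = x_n - f(x_n)/f'(x_n)
f(x) = 2x^2 - 2x - 5
f'(x) = 4x - 2

Iteration 1:
  f(3.000000) = 7.000000
  f'(3.000000) = 10.000000
  x_1 = 3.000000 - (7.000000)/(10.000000) = 2.300000

Iteration 2:
  f(2.300000) = 0.980000
  f'(2.300000) = 7.200000
  x_2 = 2.300000 - (0.980000)/(7.200000) = 2.163889

x_2 = 2.163889


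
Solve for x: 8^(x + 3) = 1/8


Express both sides with the same base.
1/8 = 8^(-1)
Since the bases match, equate exponents: x + 3 = -1
So x = -1 - (3) = -4

x = -4


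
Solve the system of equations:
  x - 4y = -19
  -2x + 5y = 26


Using Cramer's rule:
Determinant D = (1)(5) - (-2)(-4) = 5 - 8 = -3
Dx = (-19)(5) - (26)(-4) = -95 + 104 = 9
Dy = (1)(26) - (-2)(-19) = 26 - 38 = -12
x = Dx/D = 9/-3 = -3
y = Dy/D = -12/-3 = 4

x = -3, y = 4


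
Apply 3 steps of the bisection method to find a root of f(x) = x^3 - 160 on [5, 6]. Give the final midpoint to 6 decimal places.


f(x) = x^3 - 160
f(5) = -35 < 0
f(6) = 56 > 0

Step 1: midpoint = (5.000000 + 6.000000)/2 = 5.500000
  f(5.500000) = 6.375000
  f(mid) > 0, so root is in [5.000000, 5.500000]

Step 2: midpoint = (5.000000 + 5.500000)/2 = 5.250000
  f(5.250000) = -15.296875
  f(mid) < 0, so root is in [5.250000, 5.500000]

Step 3: midpoint = (5.250000 + 5.500000)/2 = 5.375000
  f(5.375000) = -4.712891
  f(mid) < 0, so root is in [5.375000, 5.500000]

midpoint = 5.375000


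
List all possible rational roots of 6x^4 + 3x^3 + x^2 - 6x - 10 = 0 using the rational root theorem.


Rational root theorem: possible roots are ±p/q where:
  p divides the constant term (-10): p ∈ {1, 2, 5, 10}
  q divides the leading coefficient (6): q ∈ {1, 2, 3, 6}

All possible rational roots: -10, -5, -10/3, -5/2, -2, -5/3, -1, -5/6, -2/3, -1/2, -1/3, -1/6, 1/6, 1/3, 1/2, 2/3, 5/6, 1, 5/3, 2, 5/2, 10/3, 5, 10

-10, -5, -10/3, -5/2, -2, -5/3, -1, -5/6, -2/3, -1/2, -1/3, -1/6, 1/6, 1/3, 1/2, 2/3, 5/6, 1, 5/3, 2, 5/2, 10/3, 5, 10


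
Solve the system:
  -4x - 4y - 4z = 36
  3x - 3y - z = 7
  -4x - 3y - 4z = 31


Using Cramer's rule. Expand each determinant along the first row.
D  = (-4)*[(-3)*(-4) - (-1)*(-3)] - (-4)*[3*(-4) - (-1)*(-4)] + (-4)*[3*(-3) - (-3)*(-4)]
  = (-4)*(9) - (-4)*(-16) + (-4)*(-21) = -16
Dx = 36*[(-3)*(-4) - (-1)*(-3)] - (-4)*[7*(-4) - (-1)*31] + (-4)*[7*(-3) - (-3)*31]
  = 36*(9) - (-4)*(3) + (-4)*(72) = 48
Dy = (-4)*[7*(-4) - (-1)*31] - 36*[3*(-4) - (-1)*(-4)] + (-4)*[3*31 - 7*(-4)]
  = (-4)*(3) - 36*(-16) + (-4)*(121) = 80
Dz = (-4)*[(-3)*31 - 7*(-3)] - (-4)*[3*31 - 7*(-4)] + 36*[3*(-3) - (-3)*(-4)]
  = (-4)*(-72) - (-4)*(121) + 36*(-21) = 16
x = Dx/D = 48/-16 = -3, y = Dy/D = 80/-16 = -5, z = Dz/D = 16/-16 = -1
Check eq1: (-4)(-3) + (-4)(-5) + (-4)(-1) = 36 = 36 ✓
Check eq2: (3)(-3) + (-3)(-5) + (-1)(-1) = 7 = 7 ✓
Check eq3: (-4)(-3) + (-3)(-5) + (-4)(-1) = 31 = 31 ✓

x = -3, y = -5, z = -1


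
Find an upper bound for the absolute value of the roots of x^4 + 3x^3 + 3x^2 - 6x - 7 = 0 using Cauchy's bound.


Cauchy's bound: all roots r satisfy |r| <= 1 + max(|a_i/a_n|) for i = 0,...,n-1
where a_n is the leading coefficient.

Coefficients: [1, 3, 3, -6, -7]
Leading coefficient a_n = 1
Ratios |a_i/a_n|: 3, 3, 6, 7
Maximum ratio: 7
Cauchy's bound: |r| <= 1 + 7 = 8

Upper bound = 8


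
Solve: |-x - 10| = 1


An absolute value equation |expr| = 1 gives two cases:
Case 1: -x - 10 = 1
  -x = 11, so x = -11
Case 2: -x - 10 = -1
  -x = 9, so x = -9

x = -11, x = -9


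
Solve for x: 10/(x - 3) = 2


Multiply both sides by (x - 3): 10 = 2(x - 3)
Distribute: 10 = 2x - 6
2x = 10 + 6 = 16
x = 8

x = 8


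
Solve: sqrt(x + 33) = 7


Square both sides: x + 33 = 7^2 = 49
x = 49 - 33 = 16
x = 16
Check: sqrt(1*16 + 33) = sqrt(49) = 7 ✓

x = 16


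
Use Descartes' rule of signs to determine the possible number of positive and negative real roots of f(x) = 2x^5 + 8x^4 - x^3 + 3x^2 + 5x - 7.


Descartes' rule of signs:

For positive roots, count sign changes in f(x) = 2x^5 + 8x^4 - x^3 + 3x^2 + 5x - 7:
Signs of coefficients: +, +, -, +, +, -
Number of sign changes: 3
Possible positive real roots: 3, 1

For negative roots, examine f(-x) = -2x^5 + 8x^4 + x^3 + 3x^2 - 5x - 7:
Signs of coefficients: -, +, +, +, -, -
Number of sign changes: 2
Possible negative real roots: 2, 0

Positive roots: 3 or 1; Negative roots: 2 or 0


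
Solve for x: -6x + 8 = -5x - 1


Starting with: -6x + 8 = -5x - 1
Move all x terms to left: (-6 + 5)x = -1 - 8
Simplify: -x = -9
Divide both sides by -1: x = 9

x = 9


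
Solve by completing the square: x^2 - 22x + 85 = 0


Start: x^2 - 22x + 85 = 0
Move constant: x^2 - 22x = -85
Half of -22 is -11, squared is 121
Add 121 to both sides: x^2 - 22x + 121 = 36
(x - 11)^2 = 36
x - 11 = ±6
x = 11 + 6 = 17 or x = 11 - 6 = 5

x = 5, x = 17


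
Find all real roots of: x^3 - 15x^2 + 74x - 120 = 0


Let p(x) = x^3 - 15x^2 + 74x - 120. By the rational root theorem (leading coefficient 1), any rational root is an integer divisor of 120: try ±1, ±2, ... in turn.
Test x = 1: value = -60 ≠ 0.
Test x = -1: value = -210 ≠ 0.
Test x = 2: value = -24 ≠ 0.
Test x = -2: value = -336 ≠ 0.
Test x = 3: value = -6 ≠ 0.
Test x = -3: value = -504 ≠ 0.
Test x = 4: value = 0 ✓, so (x - 4) is a factor.
Synthetic division by (x - 4): bring down 1; 1(4) - 15 = -11; (-11)(4) + 74 = 30; 30(4) - 120 = 0 → quotient x^2 - 11x + 30, remainder 0.
Solve the quadratic x^2 - 11x + 30 = 0: discriminant = (-11)^2 - 4(1)(30) = 121 - 120 = 1.
sqrt(1) = 1, so x = (11 ± 1)/2: x = 6 or x = 5.

x = 4, x = 5, x = 6


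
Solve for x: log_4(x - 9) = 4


Convert to exponential form: x - 9 = 4^4 = 256
x = 256 + 9 = 265
Check: log_4(265 - 9) = log_4(256) = log_4(256) = 4 ✓

x = 265


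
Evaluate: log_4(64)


We need the exponent such that 4^? = 64
4^3 = 64
Therefore log_4(64) = 3

3


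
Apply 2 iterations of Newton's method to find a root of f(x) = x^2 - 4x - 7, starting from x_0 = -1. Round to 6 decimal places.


Newton's method: x_(n+1) = x_n - f(x_n)/f'(x_n)
f(x) = x^2 - 4x - 7
f'(x) = 2x - 4

Iteration 1:
  f(-1.000000) = -2.000000
  f'(-1.000000) = -6.000000
  x_1 = -1.000000 - (-2.000000)/(-6.000000) = -1.333333

Iteration 2:
  f(-1.333333) = 0.111111
  f'(-1.333333) = -6.666667
  x_2 = -1.333333 - (0.111111)/(-6.666667) = -1.316667

x_2 = -1.316667


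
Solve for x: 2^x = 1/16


Express both sides with the same base.
1/16 = 2^(-4)
Since the bases match: x = -4

x = -4
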